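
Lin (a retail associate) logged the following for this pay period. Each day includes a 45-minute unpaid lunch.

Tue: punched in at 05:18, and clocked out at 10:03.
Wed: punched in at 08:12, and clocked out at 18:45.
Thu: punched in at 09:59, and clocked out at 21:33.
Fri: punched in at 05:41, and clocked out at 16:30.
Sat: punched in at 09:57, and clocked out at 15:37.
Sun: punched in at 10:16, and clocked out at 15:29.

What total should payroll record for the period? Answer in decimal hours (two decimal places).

44.07 hours

Tue: 05:18–10:03 = 4 h 45 min; less 45 min break → 4 h 0 min
Wed: 08:12–18:45 = 10 h 33 min; less 45 min break → 9 h 48 min
Thu: 09:59–21:33 = 11 h 34 min; less 45 min break → 10 h 49 min
Fri: 05:41–16:30 = 10 h 49 min; less 45 min break → 10 h 4 min
Sat: 09:57–15:37 = 5 h 40 min; less 45 min break → 4 h 55 min
Sun: 10:16–15:29 = 5 h 13 min; less 45 min break → 4 h 28 min
Total: 4 h 0 min + 9 h 48 min + 10 h 49 min + 10 h 4 min + 4 h 55 min + 4 h 28 min = 44 h 4 min.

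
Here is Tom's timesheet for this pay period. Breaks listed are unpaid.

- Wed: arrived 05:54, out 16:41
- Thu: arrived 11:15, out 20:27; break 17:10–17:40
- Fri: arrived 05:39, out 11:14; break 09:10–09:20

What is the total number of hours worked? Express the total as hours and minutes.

24 h 54 min

Wed: 05:54–16:41 = 10 h 47 min
Thu: 11:15–20:27 = 9 h 12 min; less 30 min break → 8 h 42 min
Fri: 05:39–11:14 = 5 h 35 min; less 10 min break → 5 h 25 min
Total: 10 h 47 min + 8 h 42 min + 5 h 25 min = 24 h 54 min.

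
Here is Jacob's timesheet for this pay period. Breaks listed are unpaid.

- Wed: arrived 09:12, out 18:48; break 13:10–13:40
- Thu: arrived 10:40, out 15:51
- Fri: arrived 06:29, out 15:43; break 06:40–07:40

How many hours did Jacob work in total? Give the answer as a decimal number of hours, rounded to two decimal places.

22.52 hours

Wed: 09:12–18:48 = 9 h 36 min; less 30 min break → 9 h 6 min
Thu: 10:40–15:51 = 5 h 11 min
Fri: 06:29–15:43 = 9 h 14 min; less 60 min break → 8 h 14 min
Total: 9 h 6 min + 5 h 11 min + 8 h 14 min = 22 h 31 min.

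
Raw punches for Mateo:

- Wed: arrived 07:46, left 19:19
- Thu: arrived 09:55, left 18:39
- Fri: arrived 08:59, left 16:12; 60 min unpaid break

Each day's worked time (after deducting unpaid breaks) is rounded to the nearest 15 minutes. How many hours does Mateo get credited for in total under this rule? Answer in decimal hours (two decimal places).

26.50 hours

Wed: 07:46–19:19 = 11 h 33 min → rounds to 11 h 30 min
Thu: 09:55–18:39 = 8 h 44 min → rounds to 8 h 45 min
Fri: 08:59–16:12 = 7 h 13 min − 60 min = 6 h 13 min → rounds to 6 h 15 min
Total credited: 26 h 30 min.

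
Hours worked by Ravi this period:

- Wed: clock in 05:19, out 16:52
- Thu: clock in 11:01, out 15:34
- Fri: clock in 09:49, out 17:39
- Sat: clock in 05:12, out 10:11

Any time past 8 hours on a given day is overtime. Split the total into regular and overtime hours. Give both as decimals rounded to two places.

Regular 25.37 hours, overtime 3.55 hours

Wed: 05:19–16:52 = 11 h 33 min
Thu: 11:01–15:34 = 4 h 33 min
Fri: 09:49–17:39 = 7 h 50 min
Sat: 05:12–10:11 = 4 h 59 min
Wed reg 8 h 0 min / OT 3 h 33 min; Thu reg 4 h 33 min / OT 0 h 0 min; Fri reg 7 h 50 min / OT 0 h 0 min; Sat reg 4 h 59 min / OT 0 h 0 min.
Totals: regular 25 h 22 min, overtime 3 h 33 min.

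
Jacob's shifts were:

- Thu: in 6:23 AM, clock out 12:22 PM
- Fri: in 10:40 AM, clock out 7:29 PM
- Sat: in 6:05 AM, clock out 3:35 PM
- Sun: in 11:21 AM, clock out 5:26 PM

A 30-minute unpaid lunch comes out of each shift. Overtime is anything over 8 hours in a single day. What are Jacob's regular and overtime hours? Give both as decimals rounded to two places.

Thu: 6:23 AM–12:22 PM = 5 h 59 min; less 30 min break → 5 h 29 min
Fri: 10:40 AM–7:29 PM = 8 h 49 min; less 30 min break → 8 h 19 min
Sat: 6:05 AM–3:35 PM = 9 h 30 min; less 30 min break → 9 h 0 min
Sun: 11:21 AM–5:26 PM = 6 h 5 min; less 30 min break → 5 h 35 min
Thu reg 5 h 29 min / OT 0 h 0 min; Fri reg 8 h 0 min / OT 0 h 19 min; Sat reg 8 h 0 min / OT 1 h 0 min; Sun reg 5 h 35 min / OT 0 h 0 min.
Totals: regular 27 h 4 min, overtime 1 h 19 min.

Regular 27.07 hours, overtime 1.32 hours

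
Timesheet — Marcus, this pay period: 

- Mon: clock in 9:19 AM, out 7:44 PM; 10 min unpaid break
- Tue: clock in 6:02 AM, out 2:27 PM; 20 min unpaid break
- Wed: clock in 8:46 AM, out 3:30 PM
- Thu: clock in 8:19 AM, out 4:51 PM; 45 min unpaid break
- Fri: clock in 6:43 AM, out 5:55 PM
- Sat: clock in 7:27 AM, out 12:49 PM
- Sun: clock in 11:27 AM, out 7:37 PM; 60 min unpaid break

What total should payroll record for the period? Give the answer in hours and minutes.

56 h 35 min

Mon: 9:19 AM–7:44 PM = 10 h 25 min; less 10 min break → 10 h 15 min
Tue: 6:02 AM–2:27 PM = 8 h 25 min; less 20 min break → 8 h 5 min
Wed: 8:46 AM–3:30 PM = 6 h 44 min
Thu: 8:19 AM–4:51 PM = 8 h 32 min; less 45 min break → 7 h 47 min
Fri: 6:43 AM–5:55 PM = 11 h 12 min
Sat: 7:27 AM–12:49 PM = 5 h 22 min
Sun: 11:27 AM–7:37 PM = 8 h 10 min; less 60 min break → 7 h 10 min
Total: 10 h 15 min + 8 h 5 min + 6 h 44 min + 7 h 47 min + 11 h 12 min + 5 h 22 min + 7 h 10 min = 56 h 35 min.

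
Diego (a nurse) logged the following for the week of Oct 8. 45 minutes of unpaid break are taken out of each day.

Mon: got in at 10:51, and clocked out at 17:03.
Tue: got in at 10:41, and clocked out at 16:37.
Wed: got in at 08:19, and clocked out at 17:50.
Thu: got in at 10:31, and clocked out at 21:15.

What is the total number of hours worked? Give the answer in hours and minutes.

29 h 23 min

Mon: 10:51–17:03 = 6 h 12 min; less 45 min break → 5 h 27 min
Tue: 10:41–16:37 = 5 h 56 min; less 45 min break → 5 h 11 min
Wed: 08:19–17:50 = 9 h 31 min; less 45 min break → 8 h 46 min
Thu: 10:31–21:15 = 10 h 44 min; less 45 min break → 9 h 59 min
Total: 5 h 27 min + 5 h 11 min + 8 h 46 min + 9 h 59 min = 29 h 23 min.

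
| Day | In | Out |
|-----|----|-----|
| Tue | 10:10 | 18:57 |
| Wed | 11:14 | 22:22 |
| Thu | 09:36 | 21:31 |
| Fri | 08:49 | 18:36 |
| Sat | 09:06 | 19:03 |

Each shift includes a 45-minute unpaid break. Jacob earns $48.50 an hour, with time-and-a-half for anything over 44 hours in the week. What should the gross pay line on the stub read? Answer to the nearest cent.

Tue: 10:10–18:57 = 8 h 47 min; less 45 min break → 8 h 2 min
Wed: 11:14–22:22 = 11 h 8 min; less 45 min break → 10 h 23 min
Thu: 09:36–21:31 = 11 h 55 min; less 45 min break → 11 h 10 min
Fri: 08:49–18:36 = 9 h 47 min; less 45 min break → 9 h 2 min
Sat: 09:06–19:03 = 9 h 57 min; less 45 min break → 9 h 12 min
Total worked: 47 h 49 min = 2869 min.
Regular 44 h 0 min = 2640 min at $48.50/h; overtime 3 h 49 min = 229 min at $72.75/h.
Pay = (2640 × $48.50 + 229 × $72.75) ÷ 60 = $2411.66.

$2411.66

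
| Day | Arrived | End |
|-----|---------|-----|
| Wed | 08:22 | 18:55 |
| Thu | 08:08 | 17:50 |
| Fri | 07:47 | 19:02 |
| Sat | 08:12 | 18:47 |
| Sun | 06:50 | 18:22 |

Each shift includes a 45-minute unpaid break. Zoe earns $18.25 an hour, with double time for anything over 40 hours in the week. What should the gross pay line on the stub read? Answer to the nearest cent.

Wed: 08:22–18:55 = 10 h 33 min; less 45 min break → 9 h 48 min
Thu: 08:08–17:50 = 9 h 42 min; less 45 min break → 8 h 57 min
Fri: 07:47–19:02 = 11 h 15 min; less 45 min break → 10 h 30 min
Sat: 08:12–18:47 = 10 h 35 min; less 45 min break → 9 h 50 min
Sun: 06:50–18:22 = 11 h 32 min; less 45 min break → 10 h 47 min
Total worked: 49 h 52 min = 2992 min.
Regular 40 h 0 min = 2400 min at $18.25/h; overtime 9 h 52 min = 592 min at $36.50/h.
Pay = (2400 × $18.25 + 592 × $36.50) ÷ 60 = $1090.13.

$1090.13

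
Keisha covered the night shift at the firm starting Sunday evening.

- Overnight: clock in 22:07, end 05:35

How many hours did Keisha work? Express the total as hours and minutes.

Overnight: 22:07 → midnight = 1 h 53 min; midnight → 05:35 = 5 h 35 min; span 7 h 28 min

7 h 28 min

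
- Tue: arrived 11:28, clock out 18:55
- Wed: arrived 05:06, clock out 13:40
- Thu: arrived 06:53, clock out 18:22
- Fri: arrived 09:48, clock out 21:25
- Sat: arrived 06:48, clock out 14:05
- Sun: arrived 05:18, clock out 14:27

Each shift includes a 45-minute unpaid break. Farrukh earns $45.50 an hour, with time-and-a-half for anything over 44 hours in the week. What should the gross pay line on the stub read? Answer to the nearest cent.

$2483.16

Tue: 11:28–18:55 = 7 h 27 min; less 45 min break → 6 h 42 min
Wed: 05:06–13:40 = 8 h 34 min; less 45 min break → 7 h 49 min
Thu: 06:53–18:22 = 11 h 29 min; less 45 min break → 10 h 44 min
Fri: 09:48–21:25 = 11 h 37 min; less 45 min break → 10 h 52 min
Sat: 06:48–14:05 = 7 h 17 min; less 45 min break → 6 h 32 min
Sun: 05:18–14:27 = 9 h 9 min; less 45 min break → 8 h 24 min
Total worked: 51 h 3 min = 3063 min.
Regular 44 h 0 min = 2640 min at $45.50/h; overtime 7 h 3 min = 423 min at $68.25/h.
Pay = (2640 × $45.50 + 423 × $68.25) ÷ 60 = $2483.16.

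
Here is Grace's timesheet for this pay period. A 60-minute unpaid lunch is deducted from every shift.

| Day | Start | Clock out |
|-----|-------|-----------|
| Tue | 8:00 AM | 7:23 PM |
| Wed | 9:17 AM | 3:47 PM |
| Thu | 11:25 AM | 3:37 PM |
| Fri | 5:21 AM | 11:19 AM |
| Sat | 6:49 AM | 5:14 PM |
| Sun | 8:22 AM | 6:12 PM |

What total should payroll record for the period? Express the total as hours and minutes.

Tue: 8:00 AM–7:23 PM = 11 h 23 min; less 60 min break → 10 h 23 min
Wed: 9:17 AM–3:47 PM = 6 h 30 min; less 60 min break → 5 h 30 min
Thu: 11:25 AM–3:37 PM = 4 h 12 min; less 60 min break → 3 h 12 min
Fri: 5:21 AM–11:19 AM = 5 h 58 min; less 60 min break → 4 h 58 min
Sat: 6:49 AM–5:14 PM = 10 h 25 min; less 60 min break → 9 h 25 min
Sun: 8:22 AM–6:12 PM = 9 h 50 min; less 60 min break → 8 h 50 min
Total: 10 h 23 min + 5 h 30 min + 3 h 12 min + 4 h 58 min + 9 h 25 min + 8 h 50 min = 42 h 18 min.

42 h 18 min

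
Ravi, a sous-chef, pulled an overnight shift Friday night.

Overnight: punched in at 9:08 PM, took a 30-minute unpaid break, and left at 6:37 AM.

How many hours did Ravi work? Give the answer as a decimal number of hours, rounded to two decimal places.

8.98 hours

Overnight: 9:08 PM → midnight = 2 h 52 min; midnight → 6:37 AM = 6 h 37 min; span 9 h 29 min; less 30 min break → 8 h 59 min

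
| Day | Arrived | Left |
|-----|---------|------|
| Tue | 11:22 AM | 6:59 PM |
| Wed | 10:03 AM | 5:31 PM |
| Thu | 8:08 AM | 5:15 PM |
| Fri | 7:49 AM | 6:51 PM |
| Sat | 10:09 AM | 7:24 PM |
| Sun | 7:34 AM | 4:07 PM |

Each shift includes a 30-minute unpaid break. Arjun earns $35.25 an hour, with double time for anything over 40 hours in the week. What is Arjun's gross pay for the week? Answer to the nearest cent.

$2117.35

Tue: 11:22 AM–6:59 PM = 7 h 37 min; less 30 min break → 7 h 7 min
Wed: 10:03 AM–5:31 PM = 7 h 28 min; less 30 min break → 6 h 58 min
Thu: 8:08 AM–5:15 PM = 9 h 7 min; less 30 min break → 8 h 37 min
Fri: 7:49 AM–6:51 PM = 11 h 2 min; less 30 min break → 10 h 32 min
Sat: 10:09 AM–7:24 PM = 9 h 15 min; less 30 min break → 8 h 45 min
Sun: 7:34 AM–4:07 PM = 8 h 33 min; less 30 min break → 8 h 3 min
Total worked: 50 h 2 min = 3002 min.
Regular 40 h 0 min = 2400 min at $35.25/h; overtime 10 h 2 min = 602 min at $70.50/h.
Pay = (2400 × $35.25 + 602 × $70.50) ÷ 60 = $2117.35.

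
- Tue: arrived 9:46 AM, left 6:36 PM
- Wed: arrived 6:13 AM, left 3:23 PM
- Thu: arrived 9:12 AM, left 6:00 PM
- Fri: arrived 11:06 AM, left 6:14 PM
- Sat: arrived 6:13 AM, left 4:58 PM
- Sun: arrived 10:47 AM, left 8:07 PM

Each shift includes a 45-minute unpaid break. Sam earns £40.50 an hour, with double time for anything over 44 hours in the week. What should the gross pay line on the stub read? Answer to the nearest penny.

£2228.85

Tue: 9:46 AM–6:36 PM = 8 h 50 min; less 45 min break → 8 h 5 min
Wed: 6:13 AM–3:23 PM = 9 h 10 min; less 45 min break → 8 h 25 min
Thu: 9:12 AM–6:00 PM = 8 h 48 min; less 45 min break → 8 h 3 min
Fri: 11:06 AM–6:14 PM = 7 h 8 min; less 45 min break → 6 h 23 min
Sat: 6:13 AM–4:58 PM = 10 h 45 min; less 45 min break → 10 h 0 min
Sun: 10:47 AM–8:07 PM = 9 h 20 min; less 45 min break → 8 h 35 min
Total worked: 49 h 31 min = 2971 min.
Regular 44 h 0 min = 2640 min at £40.50/h; overtime 5 h 31 min = 331 min at £81.00/h.
Pay = (2640 × £40.50 + 331 × £81.00) ÷ 60 = £2228.85.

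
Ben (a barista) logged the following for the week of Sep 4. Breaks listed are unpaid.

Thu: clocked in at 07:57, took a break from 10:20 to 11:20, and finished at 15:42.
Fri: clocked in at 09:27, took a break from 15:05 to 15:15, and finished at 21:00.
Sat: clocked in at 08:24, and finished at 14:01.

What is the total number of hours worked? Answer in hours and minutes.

23 h 45 min

Thu: 07:57–15:42 = 7 h 45 min; less 60 min break → 6 h 45 min
Fri: 09:27–21:00 = 11 h 33 min; less 10 min break → 11 h 23 min
Sat: 08:24–14:01 = 5 h 37 min
Total: 6 h 45 min + 11 h 23 min + 5 h 37 min = 23 h 45 min.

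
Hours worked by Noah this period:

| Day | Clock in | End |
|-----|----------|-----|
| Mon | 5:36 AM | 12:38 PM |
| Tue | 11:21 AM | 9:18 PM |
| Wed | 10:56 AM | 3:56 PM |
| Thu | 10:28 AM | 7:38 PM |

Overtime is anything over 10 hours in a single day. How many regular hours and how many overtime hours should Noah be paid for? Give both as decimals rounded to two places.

Regular 31.15 hours, overtime 0.00 hours

Mon: 5:36 AM–12:38 PM = 7 h 2 min
Tue: 11:21 AM–9:18 PM = 9 h 57 min
Wed: 10:56 AM–3:56 PM = 5 h 0 min
Thu: 10:28 AM–7:38 PM = 9 h 10 min
Mon reg 7 h 2 min / OT 0 h 0 min; Tue reg 9 h 57 min / OT 0 h 0 min; Wed reg 5 h 0 min / OT 0 h 0 min; Thu reg 9 h 10 min / OT 0 h 0 min.
Totals: regular 31 h 9 min, overtime 0 h 0 min.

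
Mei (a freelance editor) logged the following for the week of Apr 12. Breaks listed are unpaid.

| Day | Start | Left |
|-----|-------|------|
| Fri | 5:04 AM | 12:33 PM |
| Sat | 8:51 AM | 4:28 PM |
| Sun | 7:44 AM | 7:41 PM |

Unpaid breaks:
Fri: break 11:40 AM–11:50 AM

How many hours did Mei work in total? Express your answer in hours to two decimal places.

26.88 hours

Fri: 5:04 AM–12:33 PM = 7 h 29 min; less 10 min break → 7 h 19 min
Sat: 8:51 AM–4:28 PM = 7 h 37 min
Sun: 7:44 AM–7:41 PM = 11 h 57 min
Total: 7 h 19 min + 7 h 37 min + 11 h 57 min = 26 h 53 min.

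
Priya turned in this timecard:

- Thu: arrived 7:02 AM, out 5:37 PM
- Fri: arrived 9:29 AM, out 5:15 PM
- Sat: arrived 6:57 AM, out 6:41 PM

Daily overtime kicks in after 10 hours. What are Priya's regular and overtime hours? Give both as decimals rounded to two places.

Regular 27.77 hours, overtime 2.32 hours

Thu: 7:02 AM–5:37 PM = 10 h 35 min
Fri: 9:29 AM–5:15 PM = 7 h 46 min
Sat: 6:57 AM–6:41 PM = 11 h 44 min
Thu reg 10 h 0 min / OT 0 h 35 min; Fri reg 7 h 46 min / OT 0 h 0 min; Sat reg 10 h 0 min / OT 1 h 44 min.
Totals: regular 27 h 46 min, overtime 2 h 19 min.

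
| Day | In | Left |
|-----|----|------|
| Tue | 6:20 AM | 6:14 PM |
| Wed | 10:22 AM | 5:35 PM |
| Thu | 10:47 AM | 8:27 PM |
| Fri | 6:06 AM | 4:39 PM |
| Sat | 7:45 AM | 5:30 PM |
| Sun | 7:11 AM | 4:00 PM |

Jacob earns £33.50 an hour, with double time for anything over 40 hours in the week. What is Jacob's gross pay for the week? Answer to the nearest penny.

£2539.30

Tue: 6:20 AM–6:14 PM = 11 h 54 min
Wed: 10:22 AM–5:35 PM = 7 h 13 min
Thu: 10:47 AM–8:27 PM = 9 h 40 min
Fri: 6:06 AM–4:39 PM = 10 h 33 min
Sat: 7:45 AM–5:30 PM = 9 h 45 min
Sun: 7:11 AM–4:00 PM = 8 h 49 min
Total worked: 57 h 54 min = 3474 min.
Regular 40 h 0 min = 2400 min at £33.50/h; overtime 17 h 54 min = 1074 min at £67.00/h.
Pay = (2400 × £33.50 + 1074 × £67.00) ÷ 60 = £2539.30.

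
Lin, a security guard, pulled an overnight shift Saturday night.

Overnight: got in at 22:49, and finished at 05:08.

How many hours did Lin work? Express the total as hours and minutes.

6 h 19 min

Overnight: 22:49 → midnight = 1 h 11 min; midnight → 05:08 = 5 h 8 min; span 6 h 19 min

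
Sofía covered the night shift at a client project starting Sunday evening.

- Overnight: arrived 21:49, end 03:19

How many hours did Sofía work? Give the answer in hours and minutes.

5 h 30 min

Overnight: 21:49 → midnight = 2 h 11 min; midnight → 03:19 = 3 h 19 min; span 5 h 30 min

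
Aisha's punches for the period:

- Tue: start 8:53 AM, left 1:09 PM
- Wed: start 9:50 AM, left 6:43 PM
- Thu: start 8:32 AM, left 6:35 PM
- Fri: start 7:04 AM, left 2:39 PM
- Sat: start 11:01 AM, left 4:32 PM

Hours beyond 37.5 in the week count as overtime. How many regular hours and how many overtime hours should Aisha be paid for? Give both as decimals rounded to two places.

Regular 36.30 hours, overtime 0.00 hours

Tue: 8:53 AM–1:09 PM = 4 h 16 min
Wed: 9:50 AM–6:43 PM = 8 h 53 min
Thu: 8:32 AM–6:35 PM = 10 h 3 min
Fri: 7:04 AM–2:39 PM = 7 h 35 min
Sat: 11:01 AM–4:32 PM = 5 h 31 min
Total worked: 36 h 18 min = 36.30 h.
Threshold 37.5 h → overtime 0 h 0 min, regular 36 h 18 min.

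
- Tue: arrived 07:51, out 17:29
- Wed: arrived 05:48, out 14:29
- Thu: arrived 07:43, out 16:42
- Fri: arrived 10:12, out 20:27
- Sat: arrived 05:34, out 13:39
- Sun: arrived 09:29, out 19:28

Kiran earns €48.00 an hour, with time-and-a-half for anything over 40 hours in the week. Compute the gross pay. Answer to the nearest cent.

€3044.40

Tue: 07:51–17:29 = 9 h 38 min
Wed: 05:48–14:29 = 8 h 41 min
Thu: 07:43–16:42 = 8 h 59 min
Fri: 10:12–20:27 = 10 h 15 min
Sat: 05:34–13:39 = 8 h 5 min
Sun: 09:29–19:28 = 9 h 59 min
Total worked: 55 h 37 min = 3337 min.
Regular 40 h 0 min = 2400 min at €48.00/h; overtime 15 h 37 min = 937 min at €72.00/h.
Pay = (2400 × €48.00 + 937 × €72.00) ÷ 60 = €3044.40.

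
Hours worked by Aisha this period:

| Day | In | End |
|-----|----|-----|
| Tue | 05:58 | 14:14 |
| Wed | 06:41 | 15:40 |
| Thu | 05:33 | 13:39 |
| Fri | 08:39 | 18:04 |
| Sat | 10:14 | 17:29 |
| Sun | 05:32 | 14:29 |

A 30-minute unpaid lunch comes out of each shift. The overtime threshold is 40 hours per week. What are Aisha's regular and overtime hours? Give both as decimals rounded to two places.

Regular 40.00 hours, overtime 7.97 hours

Tue: 05:58–14:14 = 8 h 16 min; less 30 min break → 7 h 46 min
Wed: 06:41–15:40 = 8 h 59 min; less 30 min break → 8 h 29 min
Thu: 05:33–13:39 = 8 h 6 min; less 30 min break → 7 h 36 min
Fri: 08:39–18:04 = 9 h 25 min; less 30 min break → 8 h 55 min
Sat: 10:14–17:29 = 7 h 15 min; less 30 min break → 6 h 45 min
Sun: 05:32–14:29 = 8 h 57 min; less 30 min break → 8 h 27 min
Total worked: 47 h 58 min = 47.97 h.
Threshold 40 h → overtime 7 h 58 min, regular 40 h 0 min.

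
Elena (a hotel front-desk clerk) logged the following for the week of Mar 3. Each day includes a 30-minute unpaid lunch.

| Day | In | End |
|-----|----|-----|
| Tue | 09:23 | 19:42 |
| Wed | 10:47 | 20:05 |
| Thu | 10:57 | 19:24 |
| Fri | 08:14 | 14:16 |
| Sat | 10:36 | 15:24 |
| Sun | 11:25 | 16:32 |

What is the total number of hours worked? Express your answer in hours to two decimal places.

41.02 hours

Tue: 09:23–19:42 = 10 h 19 min; less 30 min break → 9 h 49 min
Wed: 10:47–20:05 = 9 h 18 min; less 30 min break → 8 h 48 min
Thu: 10:57–19:24 = 8 h 27 min; less 30 min break → 7 h 57 min
Fri: 08:14–14:16 = 6 h 2 min; less 30 min break → 5 h 32 min
Sat: 10:36–15:24 = 4 h 48 min; less 30 min break → 4 h 18 min
Sun: 11:25–16:32 = 5 h 7 min; less 30 min break → 4 h 37 min
Total: 9 h 49 min + 8 h 48 min + 7 h 57 min + 5 h 32 min + 4 h 18 min + 4 h 37 min = 41 h 1 min.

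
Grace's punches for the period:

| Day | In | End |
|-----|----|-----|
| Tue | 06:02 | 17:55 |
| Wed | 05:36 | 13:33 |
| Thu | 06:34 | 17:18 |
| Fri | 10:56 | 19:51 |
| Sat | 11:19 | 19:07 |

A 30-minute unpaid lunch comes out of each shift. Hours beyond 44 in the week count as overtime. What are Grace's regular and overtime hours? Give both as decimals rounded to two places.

Tue: 06:02–17:55 = 11 h 53 min; less 30 min break → 11 h 23 min
Wed: 05:36–13:33 = 7 h 57 min; less 30 min break → 7 h 27 min
Thu: 06:34–17:18 = 10 h 44 min; less 30 min break → 10 h 14 min
Fri: 10:56–19:51 = 8 h 55 min; less 30 min break → 8 h 25 min
Sat: 11:19–19:07 = 7 h 48 min; less 30 min break → 7 h 18 min
Total worked: 44 h 47 min = 44.78 h.
Threshold 44 h → overtime 0 h 47 min, regular 44 h 0 min.

Regular 44.00 hours, overtime 0.78 hours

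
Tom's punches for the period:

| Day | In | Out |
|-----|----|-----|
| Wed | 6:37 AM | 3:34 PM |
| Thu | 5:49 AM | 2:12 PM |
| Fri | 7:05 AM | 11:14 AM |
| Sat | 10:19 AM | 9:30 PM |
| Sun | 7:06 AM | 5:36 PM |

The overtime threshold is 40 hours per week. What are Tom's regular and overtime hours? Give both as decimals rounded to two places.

Wed: 6:37 AM–3:34 PM = 8 h 57 min
Thu: 5:49 AM–2:12 PM = 8 h 23 min
Fri: 7:05 AM–11:14 AM = 4 h 9 min
Sat: 10:19 AM–9:30 PM = 11 h 11 min
Sun: 7:06 AM–5:36 PM = 10 h 30 min
Total worked: 43 h 10 min = 43.17 h.
Threshold 40 h → overtime 3 h 10 min, regular 40 h 0 min.

Regular 40.00 hours, overtime 3.17 hours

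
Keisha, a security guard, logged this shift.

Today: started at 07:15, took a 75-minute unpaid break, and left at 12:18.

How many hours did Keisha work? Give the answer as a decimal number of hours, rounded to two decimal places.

3.80 hours

Today: 07:15–12:18 = 5 h 3 min; less 75 min break → 3 h 48 min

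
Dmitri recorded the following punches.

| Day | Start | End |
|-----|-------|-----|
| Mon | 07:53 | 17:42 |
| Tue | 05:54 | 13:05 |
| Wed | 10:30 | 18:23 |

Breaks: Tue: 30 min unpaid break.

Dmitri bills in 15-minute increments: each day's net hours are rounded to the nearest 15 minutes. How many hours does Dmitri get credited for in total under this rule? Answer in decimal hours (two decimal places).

24.50 hours

Mon: 07:53–17:42 = 9 h 49 min → rounds to 9 h 45 min
Tue: 05:54–13:05 = 7 h 11 min − 30 min = 6 h 41 min → rounds to 6 h 45 min
Wed: 10:30–18:23 = 7 h 53 min → rounds to 8 h 0 min
Total credited: 24 h 30 min.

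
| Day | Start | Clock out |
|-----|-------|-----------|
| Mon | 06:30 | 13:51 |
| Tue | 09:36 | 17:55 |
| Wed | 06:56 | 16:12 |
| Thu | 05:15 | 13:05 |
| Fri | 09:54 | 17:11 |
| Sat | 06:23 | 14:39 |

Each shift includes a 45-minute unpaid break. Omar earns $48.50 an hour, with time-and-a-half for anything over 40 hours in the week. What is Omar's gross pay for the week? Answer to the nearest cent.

$2217.66

Mon: 06:30–13:51 = 7 h 21 min; less 45 min break → 6 h 36 min
Tue: 09:36–17:55 = 8 h 19 min; less 45 min break → 7 h 34 min
Wed: 06:56–16:12 = 9 h 16 min; less 45 min break → 8 h 31 min
Thu: 05:15–13:05 = 7 h 50 min; less 45 min break → 7 h 5 min
Fri: 09:54–17:11 = 7 h 17 min; less 45 min break → 6 h 32 min
Sat: 06:23–14:39 = 8 h 16 min; less 45 min break → 7 h 31 min
Total worked: 43 h 49 min = 2629 min.
Regular 40 h 0 min = 2400 min at $48.50/h; overtime 3 h 49 min = 229 min at $72.75/h.
Pay = (2400 × $48.50 + 229 × $72.75) ÷ 60 = $2217.66.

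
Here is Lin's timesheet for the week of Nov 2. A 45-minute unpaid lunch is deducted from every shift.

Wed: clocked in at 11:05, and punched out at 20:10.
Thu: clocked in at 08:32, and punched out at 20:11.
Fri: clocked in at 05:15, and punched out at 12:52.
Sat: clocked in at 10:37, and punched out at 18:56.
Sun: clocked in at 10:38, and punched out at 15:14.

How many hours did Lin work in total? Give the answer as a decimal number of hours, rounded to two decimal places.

Wed: 11:05–20:10 = 9 h 5 min; less 45 min break → 8 h 20 min
Thu: 08:32–20:11 = 11 h 39 min; less 45 min break → 10 h 54 min
Fri: 05:15–12:52 = 7 h 37 min; less 45 min break → 6 h 52 min
Sat: 10:37–18:56 = 8 h 19 min; less 45 min break → 7 h 34 min
Sun: 10:38–15:14 = 4 h 36 min; less 45 min break → 3 h 51 min
Total: 8 h 20 min + 10 h 54 min + 6 h 52 min + 7 h 34 min + 3 h 51 min = 37 h 31 min.

37.52 hours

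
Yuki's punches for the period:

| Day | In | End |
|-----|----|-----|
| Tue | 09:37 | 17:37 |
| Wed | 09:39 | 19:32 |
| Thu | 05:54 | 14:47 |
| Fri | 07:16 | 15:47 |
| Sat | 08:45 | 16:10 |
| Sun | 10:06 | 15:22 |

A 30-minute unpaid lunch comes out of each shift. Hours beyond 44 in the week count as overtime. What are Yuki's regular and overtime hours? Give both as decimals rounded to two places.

Regular 44.00 hours, overtime 0.97 hours

Tue: 09:37–17:37 = 8 h 0 min; less 30 min break → 7 h 30 min
Wed: 09:39–19:32 = 9 h 53 min; less 30 min break → 9 h 23 min
Thu: 05:54–14:47 = 8 h 53 min; less 30 min break → 8 h 23 min
Fri: 07:16–15:47 = 8 h 31 min; less 30 min break → 8 h 1 min
Sat: 08:45–16:10 = 7 h 25 min; less 30 min break → 6 h 55 min
Sun: 10:06–15:22 = 5 h 16 min; less 30 min break → 4 h 46 min
Total worked: 44 h 58 min = 44.97 h.
Threshold 44 h → overtime 0 h 58 min, regular 44 h 0 min.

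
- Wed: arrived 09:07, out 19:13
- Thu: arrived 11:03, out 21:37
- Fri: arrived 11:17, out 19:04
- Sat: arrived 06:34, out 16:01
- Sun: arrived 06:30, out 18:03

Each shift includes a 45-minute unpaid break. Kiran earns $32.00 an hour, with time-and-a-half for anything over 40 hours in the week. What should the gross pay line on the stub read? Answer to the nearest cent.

Wed: 09:07–19:13 = 10 h 6 min; less 45 min break → 9 h 21 min
Thu: 11:03–21:37 = 10 h 34 min; less 45 min break → 9 h 49 min
Fri: 11:17–19:04 = 7 h 47 min; less 45 min break → 7 h 2 min
Sat: 06:34–16:01 = 9 h 27 min; less 45 min break → 8 h 42 min
Sun: 06:30–18:03 = 11 h 33 min; less 45 min break → 10 h 48 min
Total worked: 45 h 42 min = 2742 min.
Regular 40 h 0 min = 2400 min at $32.00/h; overtime 5 h 42 min = 342 min at $48.00/h.
Pay = (2400 × $32.00 + 342 × $48.00) ÷ 60 = $1553.60.

$1553.60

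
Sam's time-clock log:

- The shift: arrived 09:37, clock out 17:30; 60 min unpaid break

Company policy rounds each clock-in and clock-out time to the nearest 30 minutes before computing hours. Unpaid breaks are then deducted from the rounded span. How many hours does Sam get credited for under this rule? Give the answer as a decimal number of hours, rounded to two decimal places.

7.00 hours

The shift: in 09:37→09:30, out 17:30→17:30; 8 h 0 min − 60 min = 7 h 0 min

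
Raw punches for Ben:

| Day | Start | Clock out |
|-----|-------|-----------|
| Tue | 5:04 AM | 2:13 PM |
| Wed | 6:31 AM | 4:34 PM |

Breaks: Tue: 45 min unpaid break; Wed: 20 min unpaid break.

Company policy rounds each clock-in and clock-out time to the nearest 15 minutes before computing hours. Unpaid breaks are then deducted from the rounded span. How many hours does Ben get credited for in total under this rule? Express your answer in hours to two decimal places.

Tue: in 5:04 AM→5:00 AM, out 2:13 PM→2:15 PM; 9 h 15 min − 45 min = 8 h 30 min
Wed: in 6:31 AM→6:30 AM, out 4:34 PM→4:30 PM; 10 h 0 min − 20 min = 9 h 40 min
Total credited: 18 h 10 min.

18.17 hours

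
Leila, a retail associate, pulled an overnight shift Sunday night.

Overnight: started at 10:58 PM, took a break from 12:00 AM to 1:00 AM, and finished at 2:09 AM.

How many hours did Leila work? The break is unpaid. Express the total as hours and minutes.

2 h 11 min

Overnight: 10:58 PM → midnight = 1 h 2 min; midnight → 2:09 AM = 2 h 9 min; span 3 h 11 min; less 60 min break → 2 h 11 min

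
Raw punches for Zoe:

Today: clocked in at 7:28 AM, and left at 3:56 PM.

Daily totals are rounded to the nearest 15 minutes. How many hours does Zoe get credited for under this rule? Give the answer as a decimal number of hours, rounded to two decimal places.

Today: 7:28 AM–3:56 PM = 8 h 28 min → rounds to 8 h 30 min

8.50 hours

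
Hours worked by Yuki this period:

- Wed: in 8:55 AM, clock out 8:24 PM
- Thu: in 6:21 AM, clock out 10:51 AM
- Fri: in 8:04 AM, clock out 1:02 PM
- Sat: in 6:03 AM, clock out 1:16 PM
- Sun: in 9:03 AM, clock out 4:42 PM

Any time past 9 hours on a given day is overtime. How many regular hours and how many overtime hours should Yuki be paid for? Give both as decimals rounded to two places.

Regular 33.33 hours, overtime 2.48 hours

Wed: 8:55 AM–8:24 PM = 11 h 29 min
Thu: 6:21 AM–10:51 AM = 4 h 30 min
Fri: 8:04 AM–1:02 PM = 4 h 58 min
Sat: 6:03 AM–1:16 PM = 7 h 13 min
Sun: 9:03 AM–4:42 PM = 7 h 39 min
Wed reg 9 h 0 min / OT 2 h 29 min; Thu reg 4 h 30 min / OT 0 h 0 min; Fri reg 4 h 58 min / OT 0 h 0 min; Sat reg 7 h 13 min / OT 0 h 0 min; Sun reg 7 h 39 min / OT 0 h 0 min.
Totals: regular 33 h 20 min, overtime 2 h 29 min.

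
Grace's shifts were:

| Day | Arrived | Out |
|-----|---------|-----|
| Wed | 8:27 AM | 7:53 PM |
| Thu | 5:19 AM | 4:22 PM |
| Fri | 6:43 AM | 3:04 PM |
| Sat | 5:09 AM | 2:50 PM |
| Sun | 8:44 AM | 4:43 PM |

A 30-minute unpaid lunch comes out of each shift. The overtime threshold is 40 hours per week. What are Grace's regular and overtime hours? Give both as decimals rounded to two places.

Wed: 8:27 AM–7:53 PM = 11 h 26 min; less 30 min break → 10 h 56 min
Thu: 5:19 AM–4:22 PM = 11 h 3 min; less 30 min break → 10 h 33 min
Fri: 6:43 AM–3:04 PM = 8 h 21 min; less 30 min break → 7 h 51 min
Sat: 5:09 AM–2:50 PM = 9 h 41 min; less 30 min break → 9 h 11 min
Sun: 8:44 AM–4:43 PM = 7 h 59 min; less 30 min break → 7 h 29 min
Total worked: 46 h 0 min = 46.00 h.
Threshold 40 h → overtime 6 h 0 min, regular 40 h 0 min.

Regular 40.00 hours, overtime 6.00 hours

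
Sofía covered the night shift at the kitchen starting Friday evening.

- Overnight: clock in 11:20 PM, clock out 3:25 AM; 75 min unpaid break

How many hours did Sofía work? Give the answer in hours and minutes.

Overnight: 11:20 PM → midnight = 0 h 40 min; midnight → 3:25 AM = 3 h 25 min; span 4 h 5 min; less 75 min break → 2 h 50 min

2 h 50 min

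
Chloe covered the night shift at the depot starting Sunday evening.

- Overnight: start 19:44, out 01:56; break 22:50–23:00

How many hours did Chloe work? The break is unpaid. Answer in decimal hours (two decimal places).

Overnight: 19:44 → midnight = 4 h 16 min; midnight → 01:56 = 1 h 56 min; span 6 h 12 min; less 10 min break → 6 h 2 min

6.03 hours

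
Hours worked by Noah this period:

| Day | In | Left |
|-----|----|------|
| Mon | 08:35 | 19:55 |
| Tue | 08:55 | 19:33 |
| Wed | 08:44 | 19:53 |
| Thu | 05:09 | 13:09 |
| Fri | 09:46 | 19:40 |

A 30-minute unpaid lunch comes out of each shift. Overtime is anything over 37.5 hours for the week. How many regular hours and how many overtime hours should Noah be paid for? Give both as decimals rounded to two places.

Regular 37.50 hours, overtime 11.02 hours

Mon: 08:35–19:55 = 11 h 20 min; less 30 min break → 10 h 50 min
Tue: 08:55–19:33 = 10 h 38 min; less 30 min break → 10 h 8 min
Wed: 08:44–19:53 = 11 h 9 min; less 30 min break → 10 h 39 min
Thu: 05:09–13:09 = 8 h 0 min; less 30 min break → 7 h 30 min
Fri: 09:46–19:40 = 9 h 54 min; less 30 min break → 9 h 24 min
Total worked: 48 h 31 min = 48.52 h.
Threshold 37.5 h → overtime 11 h 1 min, regular 37 h 30 min.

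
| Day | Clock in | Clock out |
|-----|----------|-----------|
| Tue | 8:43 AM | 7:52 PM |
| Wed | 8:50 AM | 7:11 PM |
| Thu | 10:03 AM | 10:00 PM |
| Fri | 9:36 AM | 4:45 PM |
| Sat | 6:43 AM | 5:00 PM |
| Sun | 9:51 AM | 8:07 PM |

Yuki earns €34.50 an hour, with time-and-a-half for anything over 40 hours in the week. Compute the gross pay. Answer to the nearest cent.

Tue: 8:43 AM–7:52 PM = 11 h 9 min
Wed: 8:50 AM–7:11 PM = 10 h 21 min
Thu: 10:03 AM–10:00 PM = 11 h 57 min
Fri: 9:36 AM–4:45 PM = 7 h 9 min
Sat: 6:43 AM–5:00 PM = 10 h 17 min
Sun: 9:51 AM–8:07 PM = 10 h 16 min
Total worked: 61 h 9 min = 3669 min.
Regular 40 h 0 min = 2400 min at €34.50/h; overtime 21 h 9 min = 1269 min at €51.75/h.
Pay = (2400 × €34.50 + 1269 × €51.75) ÷ 60 = €2474.51.

€2474.51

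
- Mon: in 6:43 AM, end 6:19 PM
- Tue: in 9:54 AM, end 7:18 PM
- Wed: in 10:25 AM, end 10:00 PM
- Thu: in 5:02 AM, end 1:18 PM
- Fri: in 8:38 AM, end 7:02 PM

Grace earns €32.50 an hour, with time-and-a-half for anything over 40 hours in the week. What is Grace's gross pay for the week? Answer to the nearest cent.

€1848.44

Mon: 6:43 AM–6:19 PM = 11 h 36 min
Tue: 9:54 AM–7:18 PM = 9 h 24 min
Wed: 10:25 AM–10:00 PM = 11 h 35 min
Thu: 5:02 AM–1:18 PM = 8 h 16 min
Fri: 8:38 AM–7:02 PM = 10 h 24 min
Total worked: 51 h 15 min = 3075 min.
Regular 40 h 0 min = 2400 min at €32.50/h; overtime 11 h 15 min = 675 min at €48.75/h.
Pay = (2400 × €32.50 + 675 × €48.75) ÷ 60 = €1848.44.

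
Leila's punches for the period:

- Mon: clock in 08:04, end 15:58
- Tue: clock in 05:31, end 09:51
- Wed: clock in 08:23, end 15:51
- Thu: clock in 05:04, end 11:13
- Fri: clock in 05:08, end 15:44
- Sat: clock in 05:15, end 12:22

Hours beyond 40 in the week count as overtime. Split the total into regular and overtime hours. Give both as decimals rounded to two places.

Mon: 08:04–15:58 = 7 h 54 min
Tue: 05:31–09:51 = 4 h 20 min
Wed: 08:23–15:51 = 7 h 28 min
Thu: 05:04–11:13 = 6 h 9 min
Fri: 05:08–15:44 = 10 h 36 min
Sat: 05:15–12:22 = 7 h 7 min
Total worked: 43 h 34 min = 43.57 h.
Threshold 40 h → overtime 3 h 34 min, regular 40 h 0 min.

Regular 40.00 hours, overtime 3.57 hours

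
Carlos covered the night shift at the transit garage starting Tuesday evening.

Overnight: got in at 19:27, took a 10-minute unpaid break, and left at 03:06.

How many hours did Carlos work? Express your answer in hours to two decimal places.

Overnight: 19:27 → midnight = 4 h 33 min; midnight → 03:06 = 3 h 6 min; span 7 h 39 min; less 10 min break → 7 h 29 min

7.48 hours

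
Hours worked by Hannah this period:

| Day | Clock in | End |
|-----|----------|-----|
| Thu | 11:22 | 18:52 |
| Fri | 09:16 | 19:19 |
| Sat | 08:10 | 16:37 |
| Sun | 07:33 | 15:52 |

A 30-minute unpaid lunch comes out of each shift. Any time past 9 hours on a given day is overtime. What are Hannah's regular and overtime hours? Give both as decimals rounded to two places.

Thu: 11:22–18:52 = 7 h 30 min; less 30 min break → 7 h 0 min
Fri: 09:16–19:19 = 10 h 3 min; less 30 min break → 9 h 33 min
Sat: 08:10–16:37 = 8 h 27 min; less 30 min break → 7 h 57 min
Sun: 07:33–15:52 = 8 h 19 min; less 30 min break → 7 h 49 min
Thu reg 7 h 0 min / OT 0 h 0 min; Fri reg 9 h 0 min / OT 0 h 33 min; Sat reg 7 h 57 min / OT 0 h 0 min; Sun reg 7 h 49 min / OT 0 h 0 min.
Totals: regular 31 h 46 min, overtime 0 h 33 min.

Regular 31.77 hours, overtime 0.55 hours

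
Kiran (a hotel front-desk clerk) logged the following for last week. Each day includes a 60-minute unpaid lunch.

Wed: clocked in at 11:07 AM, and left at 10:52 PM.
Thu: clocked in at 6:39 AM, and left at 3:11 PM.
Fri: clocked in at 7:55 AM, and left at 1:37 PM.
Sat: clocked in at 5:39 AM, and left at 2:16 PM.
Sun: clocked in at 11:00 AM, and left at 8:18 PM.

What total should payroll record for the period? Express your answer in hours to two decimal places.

38.90 hours

Wed: 11:07 AM–10:52 PM = 11 h 45 min; less 60 min break → 10 h 45 min
Thu: 6:39 AM–3:11 PM = 8 h 32 min; less 60 min break → 7 h 32 min
Fri: 7:55 AM–1:37 PM = 5 h 42 min; less 60 min break → 4 h 42 min
Sat: 5:39 AM–2:16 PM = 8 h 37 min; less 60 min break → 7 h 37 min
Sun: 11:00 AM–8:18 PM = 9 h 18 min; less 60 min break → 8 h 18 min
Total: 10 h 45 min + 7 h 32 min + 4 h 42 min + 7 h 37 min + 8 h 18 min = 38 h 54 min.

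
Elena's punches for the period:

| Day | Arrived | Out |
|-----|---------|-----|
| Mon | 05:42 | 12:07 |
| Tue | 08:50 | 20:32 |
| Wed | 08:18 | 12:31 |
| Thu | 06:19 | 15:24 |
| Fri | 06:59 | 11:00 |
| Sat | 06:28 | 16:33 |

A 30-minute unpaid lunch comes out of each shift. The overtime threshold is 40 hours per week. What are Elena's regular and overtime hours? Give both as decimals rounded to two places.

Regular 40.00 hours, overtime 2.52 hours

Mon: 05:42–12:07 = 6 h 25 min; less 30 min break → 5 h 55 min
Tue: 08:50–20:32 = 11 h 42 min; less 30 min break → 11 h 12 min
Wed: 08:18–12:31 = 4 h 13 min; less 30 min break → 3 h 43 min
Thu: 06:19–15:24 = 9 h 5 min; less 30 min break → 8 h 35 min
Fri: 06:59–11:00 = 4 h 1 min; less 30 min break → 3 h 31 min
Sat: 06:28–16:33 = 10 h 5 min; less 30 min break → 9 h 35 min
Total worked: 42 h 31 min = 42.52 h.
Threshold 40 h → overtime 2 h 31 min, regular 40 h 0 min.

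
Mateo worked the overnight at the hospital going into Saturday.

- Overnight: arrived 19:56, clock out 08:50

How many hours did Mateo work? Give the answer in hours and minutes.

12 h 54 min

Overnight: 19:56 → midnight = 4 h 4 min; midnight → 08:50 = 8 h 50 min; span 12 h 54 min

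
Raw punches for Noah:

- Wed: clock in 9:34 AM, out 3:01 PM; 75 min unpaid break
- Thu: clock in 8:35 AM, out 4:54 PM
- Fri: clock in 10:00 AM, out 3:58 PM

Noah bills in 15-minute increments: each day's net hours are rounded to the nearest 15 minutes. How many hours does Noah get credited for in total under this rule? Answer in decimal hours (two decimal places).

18.50 hours

Wed: 9:34 AM–3:01 PM = 5 h 27 min − 75 min = 4 h 12 min → rounds to 4 h 15 min
Thu: 8:35 AM–4:54 PM = 8 h 19 min → rounds to 8 h 15 min
Fri: 10:00 AM–3:58 PM = 5 h 58 min → rounds to 6 h 0 min
Total credited: 18 h 30 min.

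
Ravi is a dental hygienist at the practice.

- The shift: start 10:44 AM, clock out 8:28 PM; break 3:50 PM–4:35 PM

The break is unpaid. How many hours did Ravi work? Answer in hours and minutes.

8 h 59 min

The shift: 10:44 AM–8:28 PM = 9 h 44 min; less 45 min break → 8 h 59 min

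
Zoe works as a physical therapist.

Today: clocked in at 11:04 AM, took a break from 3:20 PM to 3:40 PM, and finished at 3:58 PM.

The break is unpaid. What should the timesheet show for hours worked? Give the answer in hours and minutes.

4 h 34 min

Today: 11:04 AM–3:58 PM = 4 h 54 min; less 20 min break → 4 h 34 min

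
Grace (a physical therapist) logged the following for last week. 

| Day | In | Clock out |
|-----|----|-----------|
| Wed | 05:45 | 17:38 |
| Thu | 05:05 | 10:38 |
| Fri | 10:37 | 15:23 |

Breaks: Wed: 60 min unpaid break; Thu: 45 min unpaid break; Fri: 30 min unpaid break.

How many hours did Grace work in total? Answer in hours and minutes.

Wed: 05:45–17:38 = 11 h 53 min; less 60 min break → 10 h 53 min
Thu: 05:05–10:38 = 5 h 33 min; less 45 min break → 4 h 48 min
Fri: 10:37–15:23 = 4 h 46 min; less 30 min break → 4 h 16 min
Total: 10 h 53 min + 4 h 48 min + 4 h 16 min = 19 h 57 min.

19 h 57 min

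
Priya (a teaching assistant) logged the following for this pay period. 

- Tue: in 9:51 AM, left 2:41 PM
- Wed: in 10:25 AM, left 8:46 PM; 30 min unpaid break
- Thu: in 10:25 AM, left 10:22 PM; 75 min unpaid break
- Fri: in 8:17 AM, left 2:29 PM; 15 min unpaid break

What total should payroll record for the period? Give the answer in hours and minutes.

31 h 20 min

Tue: 9:51 AM–2:41 PM = 4 h 50 min
Wed: 10:25 AM–8:46 PM = 10 h 21 min; less 30 min break → 9 h 51 min
Thu: 10:25 AM–10:22 PM = 11 h 57 min; less 75 min break → 10 h 42 min
Fri: 8:17 AM–2:29 PM = 6 h 12 min; less 15 min break → 5 h 57 min
Total: 4 h 50 min + 9 h 51 min + 10 h 42 min + 5 h 57 min = 31 h 20 min.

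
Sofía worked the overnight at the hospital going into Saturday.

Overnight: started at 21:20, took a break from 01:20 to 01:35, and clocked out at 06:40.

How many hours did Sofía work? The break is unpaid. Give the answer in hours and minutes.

Overnight: 21:20 → midnight = 2 h 40 min; midnight → 06:40 = 6 h 40 min; span 9 h 20 min; less 15 min break → 9 h 5 min

9 h 5 min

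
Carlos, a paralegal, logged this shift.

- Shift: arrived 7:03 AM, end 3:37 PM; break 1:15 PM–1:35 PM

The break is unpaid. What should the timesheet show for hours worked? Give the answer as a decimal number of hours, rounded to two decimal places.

8.23 hours

Shift: 7:03 AM–3:37 PM = 8 h 34 min; less 20 min break → 8 h 14 min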